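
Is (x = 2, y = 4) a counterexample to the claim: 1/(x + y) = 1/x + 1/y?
Yes

Substituting x = 2, y = 4:
LHS = 1/(2 + 4) = 1/6
RHS = 1/2 + 1/4 = 3/4

Since LHS ≠ RHS, this pair disproves the claim.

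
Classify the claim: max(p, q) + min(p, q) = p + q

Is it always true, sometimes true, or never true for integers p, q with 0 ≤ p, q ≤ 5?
Always true

The identity holds for every pair in the range. For instance at (p, q) = (5, 4): both sides equal 9.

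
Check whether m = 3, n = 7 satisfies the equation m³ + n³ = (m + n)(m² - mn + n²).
Substituting m = 3, n = 7:

LHS = 3³ + 7³ = 370
RHS = (3 + 7)(3² - 3·7 + 7²) = 370

LHS = RHS, so the equation holds at this point.

Answer: Holds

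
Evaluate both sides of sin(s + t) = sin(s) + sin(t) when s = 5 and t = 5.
LHS = sin(5 + 5) = sin(10) ≈ -0.544
RHS = sin(5) + sin(5) = 2·sin(5) ≈ -1.918

LHS ≠ RHS (they differ by about 1.374), so the equation does not hold here.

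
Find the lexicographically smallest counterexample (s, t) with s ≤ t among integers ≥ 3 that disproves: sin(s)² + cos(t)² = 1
(s, t) = (3, 4)

Substituting (3, 4) into the claim:
LHS = sin(3)² + cos(4)² ≈ 0.4472
RHS = 1

Since LHS ≠ RHS, this pair disproves the claim, and no lexicographically smaller pair (s ≤ t, integers ≥ 3) does.

For instance (6, 10) is also a counterexample (LHS = sin(6)² + cos(10)² ≈ 0.7821, RHS = 1), but it's lexicographically larger.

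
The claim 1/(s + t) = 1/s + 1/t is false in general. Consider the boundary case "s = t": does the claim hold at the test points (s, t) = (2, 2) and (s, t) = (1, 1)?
At (2, 2): LHS = 1/4 ≠ RHS = 1
At (1, 1): LHS = 1/2 ≠ RHS = 2

Answer: No, fails at both test points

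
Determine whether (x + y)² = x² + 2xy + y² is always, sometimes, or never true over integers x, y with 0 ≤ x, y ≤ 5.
Always true

The identity holds for every pair in the range. For instance at (x, y) = (1, 0): both sides equal 1.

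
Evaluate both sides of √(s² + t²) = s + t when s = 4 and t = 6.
LHS = √(4² + 6²) = 2·√(13) ≈ 7.211
RHS = 4 + 6 = 10

LHS ≠ RHS (they differ by about 2.789), so the equation does not hold here.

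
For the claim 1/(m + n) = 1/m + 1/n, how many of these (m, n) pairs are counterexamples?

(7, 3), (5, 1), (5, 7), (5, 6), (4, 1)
5

Testing each pair:
(7, 3): LHS = 1/10, RHS = 10/21 → counterexample
(5, 1): LHS = 1/6, RHS = 6/5 → counterexample
(5, 7): LHS = 1/12, RHS = 12/35 → counterexample
(5, 6): LHS = 1/11, RHS = 11/30 → counterexample
(4, 1): LHS = 1/5, RHS = 5/4 → counterexample

That makes 5 counterexamples.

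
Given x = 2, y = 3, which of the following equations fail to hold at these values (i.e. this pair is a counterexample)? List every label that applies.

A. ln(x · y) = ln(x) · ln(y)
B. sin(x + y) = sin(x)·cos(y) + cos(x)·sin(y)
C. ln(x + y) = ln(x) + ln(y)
A, C

Evaluating each claim at the given values:
A. LHS = ln(6) ≈ 1.792, RHS = ln(2)·ln(3) ≈ 0.7615 → fails here (LHS ≠ RHS)
B. LHS = sin(5) ≈ -0.9589, RHS = sin(2)·cos(3) + sin(3)·cos(2) ≈ -0.9589 → holds here (LHS = RHS)
C. LHS = ln(5) ≈ 1.609, RHS = ln(2) + ln(3) ≈ 1.792 → fails here (LHS ≠ RHS)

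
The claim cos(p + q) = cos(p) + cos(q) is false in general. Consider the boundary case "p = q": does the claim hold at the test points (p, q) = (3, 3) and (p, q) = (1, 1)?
No, fails at both test points

At (3, 3): LHS = cos(6) ≈ 0.9602 ≠ RHS = 2·cos(3) ≈ -1.98
At (1, 1): LHS = cos(2) ≈ -0.4161 ≠ RHS = 2·cos(1) ≈ 1.081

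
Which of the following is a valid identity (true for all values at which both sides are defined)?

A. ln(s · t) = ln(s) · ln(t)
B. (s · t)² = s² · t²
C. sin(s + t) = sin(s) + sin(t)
B

A: fails at (5, 8) — LHS = ln(40) ≈ 3.689, RHS = ln(5)·ln(8) ≈ 3.347.
B: holds — e.g. at (3, 7), both sides equal 441.
C: fails at (3, 3) — LHS = sin(6) ≈ -0.2794, RHS = 2·sin(3) ≈ 0.2822.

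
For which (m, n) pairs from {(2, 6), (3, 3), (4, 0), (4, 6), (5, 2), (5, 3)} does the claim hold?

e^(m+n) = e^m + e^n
Testing each pair:
(2, 6): LHS = e^8 ≈ 2981, RHS = e^2 + e^6 ≈ 410.8 → fails
(3, 3): LHS = e^6 ≈ 403.4, RHS = 2·e^3 ≈ 40.17 → fails
(4, 0): LHS = e^4 ≈ 54.6, RHS = 1 + e^4 ≈ 55.6 → fails
(4, 6): LHS = e^10 ≈ 22026.5, RHS = e^4 + e^6 ≈ 458 → fails
(5, 2): LHS = e^7 ≈ 1097, RHS = e^2 + e^5 ≈ 155.8 → fails
(5, 3): LHS = e^8 ≈ 2981, RHS = e^3 + e^5 ≈ 168.5 → fails

No pair satisfies the claim.

Answer: None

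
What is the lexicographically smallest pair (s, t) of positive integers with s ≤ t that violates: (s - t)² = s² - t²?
Substituting (1, 2) into the claim:
LHS = (1 - 2)² = 1
RHS = 1² - 2² = -3

Since LHS ≠ RHS, this pair disproves the claim, and no lexicographically smaller pair (s ≤ t, positive integers) does.

For instance (2, 6) is also a counterexample (LHS = 16, RHS = -32), but it's lexicographically larger.

Answer: (s, t) = (1, 2)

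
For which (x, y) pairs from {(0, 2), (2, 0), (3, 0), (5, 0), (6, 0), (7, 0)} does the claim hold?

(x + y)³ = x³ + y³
All pairs

Testing each pair:
(0, 2): LHS = 8, RHS = 8 → holds
(2, 0): LHS = 8, RHS = 8 → holds
(3, 0): LHS = 27, RHS = 27 → holds
(5, 0): LHS = 125, RHS = 125 → holds
(6, 0): LHS = 216, RHS = 216 → holds
(7, 0): LHS = 343, RHS = 343 → holds

Every pair satisfies the claim.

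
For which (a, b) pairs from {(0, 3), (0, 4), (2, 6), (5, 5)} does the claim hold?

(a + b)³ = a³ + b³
Testing each pair:
(0, 3): LHS = 27, RHS = 27 → holds
(0, 4): LHS = 64, RHS = 64 → holds
(2, 6): LHS = 512, RHS = 224 → fails
(5, 5): LHS = 1000, RHS = 250 → fails

2 of 4 pairs satisfy the claim.

Answer: (0, 3), (0, 4)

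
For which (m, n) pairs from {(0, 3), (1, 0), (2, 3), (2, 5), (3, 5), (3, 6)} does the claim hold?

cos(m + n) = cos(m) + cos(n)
Testing each pair:
(0, 3): LHS = cos(3) ≈ -0.99, RHS = cos(3) + 1 ≈ 0.01001 → fails
(1, 0): LHS = cos(1) ≈ 0.5403, RHS = cos(1) + 1 ≈ 1.54 → fails
(2, 3): LHS = cos(5) ≈ 0.2837, RHS = cos(3) + cos(2) ≈ -1.406 → fails
(2, 5): LHS = cos(7) ≈ 0.7539, RHS = cos(2) + cos(5) ≈ -0.1325 → fails
(3, 5): LHS = cos(8) ≈ -0.1455, RHS = cos(3) + cos(5) ≈ -0.7063 → fails
(3, 6): LHS = cos(9) ≈ -0.9111, RHS = cos(3) + cos(6) ≈ -0.02982 → fails

No pair satisfies the claim.

Answer: None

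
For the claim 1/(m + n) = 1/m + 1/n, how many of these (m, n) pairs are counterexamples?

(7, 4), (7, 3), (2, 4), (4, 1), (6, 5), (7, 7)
Testing each pair:
(7, 4): LHS = 1/11, RHS = 11/28 → counterexample
(7, 3): LHS = 1/10, RHS = 10/21 → counterexample
(2, 4): LHS = 1/6, RHS = 3/4 → counterexample
(4, 1): LHS = 1/5, RHS = 5/4 → counterexample
(6, 5): LHS = 1/11, RHS = 11/30 → counterexample
(7, 7): LHS = 1/14, RHS = 2/7 → counterexample

That makes 6 counterexamples.

Answer: 6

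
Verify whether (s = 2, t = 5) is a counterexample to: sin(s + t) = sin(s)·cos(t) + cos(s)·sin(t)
Substituting s = 2, t = 5:
LHS = sin(2 + 5) = sin(7) ≈ 0.657
RHS = sin(2)·cos(5) + cos(2)·sin(5) = sin(2)·cos(5) + sin(5)·cos(2) ≈ 0.657

The sides agree, so this pair does not disprove the claim.

Answer: No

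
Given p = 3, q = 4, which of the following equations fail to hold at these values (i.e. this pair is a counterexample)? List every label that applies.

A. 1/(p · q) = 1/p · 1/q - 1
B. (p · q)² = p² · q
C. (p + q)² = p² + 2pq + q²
Evaluating each claim at the given values:
A. LHS = 1/12, RHS = -11/12 → fails here (LHS ≠ RHS)
B. LHS = 144, RHS = 36 → fails here (LHS ≠ RHS)
C. LHS = 49, RHS = 49 → holds here (LHS = RHS)

Answer: A, B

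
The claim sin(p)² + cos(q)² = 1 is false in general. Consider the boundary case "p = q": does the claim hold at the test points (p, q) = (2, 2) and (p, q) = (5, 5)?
Yes, holds at both test points

At (2, 2): LHS = cos(2)² + sin(2)² = 1, RHS = 1 → equal
At (5, 5): LHS = cos(5)² + sin(5)² = 1, RHS = 1 → equal

So the claim does hold at both of these boundary points, even though it is not an identity.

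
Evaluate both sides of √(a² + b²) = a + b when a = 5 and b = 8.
LHS = √(5² + 8²) = √(89) ≈ 9.434
RHS = 5 + 8 = 13

LHS ≠ RHS (they differ by about 3.566), so the equation does not hold here.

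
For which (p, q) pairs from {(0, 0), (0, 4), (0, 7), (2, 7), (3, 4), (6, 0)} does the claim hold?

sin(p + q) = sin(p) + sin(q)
(0, 0), (0, 4), (0, 7), (6, 0)

Testing each pair:
(0, 0): LHS = 0, RHS = 0 → holds
(0, 4): LHS = sin(4) ≈ -0.7568, RHS = sin(4) ≈ -0.7568 → holds
(0, 7): LHS = sin(7) ≈ 0.657, RHS = sin(7) ≈ 0.657 → holds
(2, 7): LHS = sin(9) ≈ 0.4121, RHS = sin(7) + sin(2) ≈ 1.566 → fails
(3, 4): LHS = sin(7) ≈ 0.657, RHS = sin(4) + sin(3) ≈ -0.6157 → fails
(6, 0): LHS = sin(6) ≈ -0.2794, RHS = sin(6) ≈ -0.2794 → holds

4 of 6 pairs satisfy the claim.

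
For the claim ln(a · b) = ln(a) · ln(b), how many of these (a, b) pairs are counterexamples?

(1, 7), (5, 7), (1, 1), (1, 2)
Testing each pair:
(1, 7): LHS = ln(7) ≈ 1.946, RHS = 0 → counterexample
(5, 7): LHS = ln(35) ≈ 3.555, RHS = ln(5)·ln(7) ≈ 3.132 → counterexample
(1, 1): LHS = 0, RHS = 0 → satisfies claim
(1, 2): LHS = ln(2) ≈ 0.6931, RHS = 0 → counterexample

That makes 3 counterexamples.

Answer: 3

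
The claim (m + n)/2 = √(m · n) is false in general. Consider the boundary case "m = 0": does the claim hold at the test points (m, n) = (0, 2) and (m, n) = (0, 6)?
At (0, 2): LHS = 1 ≠ RHS = 0
At (0, 6): LHS = 3 ≠ RHS = 0

Answer: No, fails at both test points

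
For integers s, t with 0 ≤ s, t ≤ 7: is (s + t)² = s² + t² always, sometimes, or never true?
Sometimes true

It holds at (s, t) = (0, 5) (both sides equal 25), but fails at (s, t) = (1, 4) (LHS = 25, RHS = 17).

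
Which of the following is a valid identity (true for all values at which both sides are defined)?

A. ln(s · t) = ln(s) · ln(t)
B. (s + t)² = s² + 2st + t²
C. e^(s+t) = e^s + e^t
A: fails at (2, 2) — LHS = ln(4) ≈ 1.386, RHS = ln(2)² ≈ 0.4805.
B: holds — e.g. at (3, 5), both sides equal 64.
C: fails at (4, 6) — LHS = e^10 ≈ 22026.5, RHS = e^4 + e^6 ≈ 458.

Answer: B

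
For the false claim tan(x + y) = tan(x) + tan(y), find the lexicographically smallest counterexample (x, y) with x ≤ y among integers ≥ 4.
(x, y) = (4, 4)

Substituting (4, 4) into the claim:
LHS = tan(4 + 4) = tan(8) ≈ -6.8
RHS = tan(4) + tan(4) = 2·tan(4) ≈ 2.316

Since LHS ≠ RHS, this pair disproves the claim, and no lexicographically smaller pair (x ≤ y, integers ≥ 4) does.

For instance (7, 10) is also a counterexample (LHS = tan(17) ≈ 3.494, RHS = tan(10) + tan(7) ≈ 1.52), but it's lexicographically larger.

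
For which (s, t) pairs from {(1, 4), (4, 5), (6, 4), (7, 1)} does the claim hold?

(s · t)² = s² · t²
All pairs

Testing each pair:
(1, 4): LHS = 16, RHS = 16 → holds
(4, 5): LHS = 400, RHS = 400 → holds
(6, 4): LHS = 576, RHS = 576 → holds
(7, 1): LHS = 49, RHS = 49 → holds

Every pair satisfies the claim.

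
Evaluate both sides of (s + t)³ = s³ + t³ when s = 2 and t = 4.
LHS = (2 + 4)³ = 216
RHS = 2³ + 4³ = 72

LHS ≠ RHS, so the equation does not hold here.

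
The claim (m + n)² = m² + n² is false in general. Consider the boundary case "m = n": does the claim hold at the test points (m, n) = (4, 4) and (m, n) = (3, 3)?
No, fails at both test points

At (4, 4): LHS = 64 ≠ RHS = 32
At (3, 3): LHS = 36 ≠ RHS = 18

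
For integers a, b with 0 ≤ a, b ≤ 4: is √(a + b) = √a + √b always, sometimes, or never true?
Sometimes true

It holds at (a, b) = (0, 1) (both sides equal 1), but fails at (a, b) = (4, 1) (LHS = √(5) ≈ 2.236, RHS = 3).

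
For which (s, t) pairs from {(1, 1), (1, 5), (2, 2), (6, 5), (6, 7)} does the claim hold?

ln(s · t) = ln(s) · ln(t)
(1, 1)

Testing each pair:
(1, 1): LHS = 0, RHS = 0 → holds
(1, 5): LHS = ln(5) ≈ 1.609, RHS = 0 → fails
(2, 2): LHS = ln(4) ≈ 1.386, RHS = ln(2)² ≈ 0.4805 → fails
(6, 5): LHS = ln(30) ≈ 3.401, RHS = ln(5)·ln(6) ≈ 2.884 → fails
(6, 7): LHS = ln(42) ≈ 3.738, RHS = ln(6)·ln(7) ≈ 3.487 → fails

1 of 5 pairs satisfies the claim.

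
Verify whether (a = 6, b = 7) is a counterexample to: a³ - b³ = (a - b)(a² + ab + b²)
Substituting a = 6, b = 7:
LHS = 6³ - 7³ = -127
RHS = (6 - 7)(6² + 6·7 + 7²) = -127

The sides agree, so this pair does not disprove the claim.

Answer: No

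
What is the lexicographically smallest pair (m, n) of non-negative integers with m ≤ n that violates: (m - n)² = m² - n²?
At (0, 0): both sides equal 0, so it holds there.

Substituting (0, 1) into the claim:
LHS = (0 - 1)² = 1
RHS = 0² - 1² = -1

Since LHS ≠ RHS, this pair disproves the claim, and no lexicographically smaller pair (m ≤ n, non-negative integers) does.

For instance (2, 3) is also a counterexample (LHS = 1, RHS = -5), but it's lexicographically larger.

Answer: (m, n) = (0, 1)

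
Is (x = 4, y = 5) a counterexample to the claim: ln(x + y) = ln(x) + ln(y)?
Substituting x = 4, y = 5:
LHS = ln(4 + 5) = ln(9) ≈ 2.197
RHS = ln(4) + ln(5) ≈ 2.996

Since LHS ≠ RHS, this pair disproves the claim.

Answer: Yes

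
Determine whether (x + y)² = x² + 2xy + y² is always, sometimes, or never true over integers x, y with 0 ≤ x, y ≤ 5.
Always true

The identity holds for every pair in the range. For instance at (x, y) = (2, 0): both sides equal 4.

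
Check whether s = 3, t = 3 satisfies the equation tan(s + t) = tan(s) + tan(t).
Substituting s = 3, t = 3:

LHS = tan(3 + 3) = tan(6) ≈ -0.291
RHS = tan(3) + tan(3) = 2·tan(3) ≈ -0.2851

LHS ≠ RHS, so the equation does not hold at this point.

Answer: Fails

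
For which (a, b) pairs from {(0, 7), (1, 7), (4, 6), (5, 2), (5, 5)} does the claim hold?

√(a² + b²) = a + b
Testing each pair:
(0, 7): LHS = 7, RHS = 7 → holds
(1, 7): LHS = 5·√(2) ≈ 7.071, RHS = 8 → fails
(4, 6): LHS = 2·√(13) ≈ 7.211, RHS = 10 → fails
(5, 2): LHS = √(29) ≈ 5.385, RHS = 7 → fails
(5, 5): LHS = 5·√(2) ≈ 7.071, RHS = 10 → fails

1 of 5 pairs satisfies the claim.

Answer: (0, 7)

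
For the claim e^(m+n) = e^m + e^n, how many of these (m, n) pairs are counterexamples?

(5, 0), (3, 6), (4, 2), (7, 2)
Testing each pair:
(5, 0): LHS = e^5 ≈ 148.4, RHS = 1 + e^5 ≈ 149.4 → counterexample
(3, 6): LHS = e^9 ≈ 8103, RHS = e^3 + e^6 ≈ 423.5 → counterexample
(4, 2): LHS = e^6 ≈ 403.4, RHS = e^2 + e^4 ≈ 61.99 → counterexample
(7, 2): LHS = e^9 ≈ 8103, RHS = e^2 + e^7 ≈ 1104 → counterexample

That makes 4 counterexamples.

Answer: 4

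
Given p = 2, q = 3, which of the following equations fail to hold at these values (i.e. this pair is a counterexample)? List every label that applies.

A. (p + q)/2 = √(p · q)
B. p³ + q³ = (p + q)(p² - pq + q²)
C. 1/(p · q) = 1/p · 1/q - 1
Evaluating each claim at the given values:
A. LHS = 5/2, RHS = √(6) ≈ 2.449 → fails here (LHS ≠ RHS)
B. LHS = 35, RHS = 35 → holds here (LHS = RHS)
C. LHS = 1/6, RHS = -5/6 → fails here (LHS ≠ RHS)

Answer: A, C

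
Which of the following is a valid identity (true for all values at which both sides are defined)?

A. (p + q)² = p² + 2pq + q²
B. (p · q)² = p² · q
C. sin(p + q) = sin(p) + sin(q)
A

A: holds — e.g. at (5, 5), both sides equal 100.
B: fails at (2, 5) — LHS = 100, RHS = 20.
C: fails at (1, 5) — LHS = sin(6) ≈ -0.2794, RHS = sin(5) + sin(1) ≈ -0.1175.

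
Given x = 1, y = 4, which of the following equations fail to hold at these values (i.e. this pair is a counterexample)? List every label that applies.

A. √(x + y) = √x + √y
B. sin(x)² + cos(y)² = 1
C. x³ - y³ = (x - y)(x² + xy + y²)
Evaluating each claim at the given values:
A. LHS = √(5) ≈ 2.236, RHS = 3 → fails here (LHS ≠ RHS)
B. LHS = cos(4)² + sin(1)² ≈ 1.135, RHS = 1 → fails here (LHS ≠ RHS)
C. LHS = -63, RHS = -63 → holds here (LHS = RHS)

Answer: A, B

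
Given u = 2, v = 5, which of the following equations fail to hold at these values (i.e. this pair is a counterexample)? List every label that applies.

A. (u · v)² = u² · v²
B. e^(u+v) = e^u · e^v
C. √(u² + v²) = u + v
Evaluating each claim at the given values:
A. LHS = 100, RHS = 100 → holds here (LHS = RHS)
B. LHS = e^7 ≈ 1097, RHS = e^7 ≈ 1097 → holds here (LHS = RHS)
C. LHS = √(29) ≈ 5.385, RHS = 7 → fails here (LHS ≠ RHS)

Answer: C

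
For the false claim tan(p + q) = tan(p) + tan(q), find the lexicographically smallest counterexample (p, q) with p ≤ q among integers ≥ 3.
Substituting (3, 3) into the claim:
LHS = tan(3 + 3) = tan(6) ≈ -0.291
RHS = tan(3) + tan(3) = 2·tan(3) ≈ -0.2851

Since LHS ≠ RHS, this pair disproves the claim, and no lexicographically smaller pair (p ≤ q, integers ≥ 3) does.

For instance (3, 9) is also a counterexample (LHS = tan(12) ≈ -0.6359, RHS = tan(9) + tan(3) ≈ -0.5949), but it's lexicographically larger.

Answer: (p, q) = (3, 3)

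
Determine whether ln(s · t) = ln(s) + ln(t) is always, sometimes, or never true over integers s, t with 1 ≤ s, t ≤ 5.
Always true

The identity holds for every pair in the range. For instance at (s, t) = (3, 3): both sides equal ln(9) ≈ 2.197.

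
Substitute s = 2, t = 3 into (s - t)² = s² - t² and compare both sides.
LHS = (2 - 3)² = 1
RHS = 2² - 3² = -5

LHS ≠ RHS, so the equation does not hold here.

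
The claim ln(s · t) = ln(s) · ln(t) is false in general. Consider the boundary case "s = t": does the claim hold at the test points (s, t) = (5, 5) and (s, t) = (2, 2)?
At (5, 5): LHS = ln(25) ≈ 3.219 ≠ RHS = ln(5)² ≈ 2.59
At (2, 2): LHS = ln(4) ≈ 1.386 ≠ RHS = ln(2)² ≈ 0.4805

Answer: No, fails at both test points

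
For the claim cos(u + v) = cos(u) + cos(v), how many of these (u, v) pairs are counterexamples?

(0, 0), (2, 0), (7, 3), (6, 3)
Testing each pair:
(0, 0): LHS = 1, RHS = 2 → counterexample
(2, 0): LHS = cos(2) ≈ -0.4161, RHS = cos(2) + 1 ≈ 0.5839 → counterexample
(7, 3): LHS = cos(10) ≈ -0.8391, RHS = cos(3) + cos(7) ≈ -0.2361 → counterexample
(6, 3): LHS = cos(9) ≈ -0.9111, RHS = cos(3) + cos(6) ≈ -0.02982 → counterexample

That makes 4 counterexamples.

Answer: 4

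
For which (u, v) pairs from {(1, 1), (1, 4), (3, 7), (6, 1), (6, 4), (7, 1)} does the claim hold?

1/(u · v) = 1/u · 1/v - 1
Testing each pair:
(1, 1): LHS = 1, RHS = 0 → fails
(1, 4): LHS = 1/4, RHS = -3/4 → fails
(3, 7): LHS = 1/21, RHS = -20/21 → fails
(6, 1): LHS = 1/6, RHS = -5/6 → fails
(6, 4): LHS = 1/24, RHS = -23/24 → fails
(7, 1): LHS = 1/7, RHS = -6/7 → fails

No pair satisfies the claim.

Answer: None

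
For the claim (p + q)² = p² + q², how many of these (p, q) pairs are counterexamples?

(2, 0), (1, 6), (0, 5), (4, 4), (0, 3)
2

Testing each pair:
(2, 0): LHS = 4, RHS = 4 → satisfies claim
(1, 6): LHS = 49, RHS = 37 → counterexample
(0, 5): LHS = 25, RHS = 25 → satisfies claim
(4, 4): LHS = 64, RHS = 32 → counterexample
(0, 3): LHS = 9, RHS = 9 → satisfies claim

That makes 2 counterexamples.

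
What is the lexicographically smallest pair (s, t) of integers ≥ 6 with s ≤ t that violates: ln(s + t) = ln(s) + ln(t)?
Substituting (6, 6) into the claim:
LHS = ln(6 + 6) = ln(12) ≈ 2.485
RHS = ln(6) + ln(6) = 2·ln(6) ≈ 3.584

Since LHS ≠ RHS, this pair disproves the claim, and no lexicographically smaller pair (s ≤ t, integers ≥ 6) does.

For instance (6, 13) is also a counterexample (LHS = ln(19) ≈ 2.944, RHS = ln(6) + ln(13) ≈ 4.357), but it's lexicographically larger.

Answer: (s, t) = (6, 6)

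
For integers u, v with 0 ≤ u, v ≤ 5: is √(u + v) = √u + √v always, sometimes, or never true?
It holds at (u, v) = (0, 3) (both sides equal √(3) ≈ 1.732), but fails at (u, v) = (2, 1) (LHS = √(3) ≈ 1.732, RHS = 1 + √(2) ≈ 2.414).

Answer: Sometimes true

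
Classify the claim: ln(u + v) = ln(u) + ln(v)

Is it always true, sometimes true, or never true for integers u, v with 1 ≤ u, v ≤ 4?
It holds at (u, v) = (2, 2) (both sides equal ln(4) ≈ 1.386), but fails at (u, v) = (4, 3) (LHS = ln(7) ≈ 1.946, RHS = ln(3) + ln(4) ≈ 2.485).

Answer: Sometimes true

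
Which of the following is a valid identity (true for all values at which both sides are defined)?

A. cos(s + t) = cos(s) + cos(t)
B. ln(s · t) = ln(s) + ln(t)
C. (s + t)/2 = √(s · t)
A: fails at (1, 4) — LHS = cos(5) ≈ 0.2837, RHS = cos(4) + cos(1) ≈ -0.1133.
B: holds — e.g. at (2, 5), both sides equal ln(10) ≈ 2.303.
C: fails at (2, 5) — LHS = 7/2, RHS = √(10) ≈ 3.162.

Answer: B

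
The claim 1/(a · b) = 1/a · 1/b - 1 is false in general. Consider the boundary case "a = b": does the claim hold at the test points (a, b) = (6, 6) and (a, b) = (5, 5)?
No, fails at both test points

At (6, 6): LHS = 1/36 ≠ RHS = -35/36
At (5, 5): LHS = 1/25 ≠ RHS = -24/25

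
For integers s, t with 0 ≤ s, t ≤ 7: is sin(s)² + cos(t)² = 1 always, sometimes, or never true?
It holds at (s, t) = (4, 4) (both sides equal 1), but fails at (s, t) = (6, 5) (LHS = sin(6)² + cos(5)² ≈ 0.1585, RHS = 1).

Answer: Sometimes true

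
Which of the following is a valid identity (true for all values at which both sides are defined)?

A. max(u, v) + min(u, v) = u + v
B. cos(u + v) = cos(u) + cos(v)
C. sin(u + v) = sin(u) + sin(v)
A: holds — e.g. at (1, 1), both sides equal 2.
B: fails at (2, 2) — LHS = cos(4) ≈ -0.6536, RHS = 2·cos(2) ≈ -0.8323.
C: fails at (5, 5) — LHS = sin(10) ≈ -0.544, RHS = 2·sin(5) ≈ -1.918.

Answer: A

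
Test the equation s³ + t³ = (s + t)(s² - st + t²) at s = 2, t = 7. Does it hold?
Holds

Substituting s = 2, t = 7:

LHS = 2³ + 7³ = 351
RHS = (2 + 7)(2² - 2·7 + 7²) = 351

LHS = RHS, so the equation holds at this point.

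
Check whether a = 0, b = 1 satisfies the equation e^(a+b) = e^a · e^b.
Holds

Substituting a = 0, b = 1:

LHS = e^(0+1) = e ≈ 2.718
RHS = e^0 · e^1 = e ≈ 2.718

LHS = RHS, so the equation holds at this point.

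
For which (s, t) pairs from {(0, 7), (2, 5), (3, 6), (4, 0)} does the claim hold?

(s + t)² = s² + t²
Testing each pair:
(0, 7): LHS = 49, RHS = 49 → holds
(2, 5): LHS = 49, RHS = 29 → fails
(3, 6): LHS = 81, RHS = 45 → fails
(4, 0): LHS = 16, RHS = 16 → holds

2 of 4 pairs satisfy the claim.

Answer: (0, 7), (4, 0)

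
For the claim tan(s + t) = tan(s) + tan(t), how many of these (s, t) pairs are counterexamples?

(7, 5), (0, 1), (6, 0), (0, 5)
Testing each pair:
(7, 5): LHS = tan(12) ≈ -0.6359, RHS = tan(5) + tan(7) ≈ -2.509 → counterexample
(0, 1): LHS = tan(1) ≈ 1.557, RHS = tan(1) ≈ 1.557 → satisfies claim
(6, 0): LHS = tan(6) ≈ -0.291, RHS = tan(6) ≈ -0.291 → satisfies claim
(0, 5): LHS = tan(5) ≈ -3.381, RHS = tan(5) ≈ -3.381 → satisfies claim

That makes 1 counterexample.

Answer: 1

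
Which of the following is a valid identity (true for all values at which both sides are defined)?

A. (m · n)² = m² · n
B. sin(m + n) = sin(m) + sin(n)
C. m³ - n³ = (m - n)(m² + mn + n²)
C

A: fails at (1, 4) — LHS = 16, RHS = 4.
B: fails at (1, 5) — LHS = sin(6) ≈ -0.2794, RHS = sin(5) + sin(1) ≈ -0.1175.
C: holds — e.g. at (3, 7), both sides equal -316.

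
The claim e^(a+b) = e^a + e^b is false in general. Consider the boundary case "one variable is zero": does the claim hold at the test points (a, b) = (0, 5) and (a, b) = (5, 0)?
At (0, 5): LHS = e^5 ≈ 148.4 ≠ RHS = 1 + e^5 ≈ 149.4
At (5, 0): LHS = e^5 ≈ 148.4 ≠ RHS = 1 + e^5 ≈ 149.4

Answer: No, fails at both test points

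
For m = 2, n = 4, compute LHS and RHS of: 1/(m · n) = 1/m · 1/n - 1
LHS = 1/(2 · 4) = 1/8
RHS = 1/2 · 1/4 - 1 = -7/8

LHS ≠ RHS, so the equation does not hold here.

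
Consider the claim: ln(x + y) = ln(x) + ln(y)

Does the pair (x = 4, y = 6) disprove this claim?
Yes

Substituting x = 4, y = 6:
LHS = ln(4 + 6) = ln(10) ≈ 2.303
RHS = ln(4) + ln(6) ≈ 3.178

Since LHS ≠ RHS, this pair disproves the claim.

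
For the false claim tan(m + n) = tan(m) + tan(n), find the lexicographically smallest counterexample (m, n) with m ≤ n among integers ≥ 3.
(m, n) = (3, 3)

Substituting (3, 3) into the claim:
LHS = tan(3 + 3) = tan(6) ≈ -0.291
RHS = tan(3) + tan(3) = 2·tan(3) ≈ -0.2851

Since LHS ≠ RHS, this pair disproves the claim, and no lexicographically smaller pair (m ≤ n, integers ≥ 3) does.

For instance (5, 5) is also a counterexample (LHS = tan(10) ≈ 0.6484, RHS = 2·tan(5) ≈ -6.761), but it's lexicographically larger.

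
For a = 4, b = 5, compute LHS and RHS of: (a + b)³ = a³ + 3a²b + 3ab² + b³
LHS = (4 + 5)³ = 729
RHS = 4³ + 3·4²·5 + 3·4·5² + 5³ = 729

LHS = RHS: the two sides agree.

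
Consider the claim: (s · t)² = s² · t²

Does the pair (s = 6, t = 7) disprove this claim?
Substituting s = 6, t = 7:
LHS = (6 · 7)² = 1764
RHS = 6² · 7² = 1764

The sides agree, so this pair does not disprove the claim.

Answer: No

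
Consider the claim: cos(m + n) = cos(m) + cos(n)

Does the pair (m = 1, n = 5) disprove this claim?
Substituting m = 1, n = 5:
LHS = cos(1 + 5) = cos(6) ≈ 0.9602
RHS = cos(1) + cos(5) ≈ 0.824

Since LHS ≠ RHS, this pair disproves the claim.

Answer: Yes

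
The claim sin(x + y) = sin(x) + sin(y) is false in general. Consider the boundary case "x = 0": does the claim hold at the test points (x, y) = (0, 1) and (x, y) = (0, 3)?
At (0, 1): LHS = sin(1) ≈ 0.8415, RHS = sin(1) ≈ 0.8415 → equal
At (0, 3): LHS = sin(3) ≈ 0.1411, RHS = sin(3) ≈ 0.1411 → equal

So the claim does hold at both of these boundary points, even though it is not an identity.

Answer: Yes, holds at both test points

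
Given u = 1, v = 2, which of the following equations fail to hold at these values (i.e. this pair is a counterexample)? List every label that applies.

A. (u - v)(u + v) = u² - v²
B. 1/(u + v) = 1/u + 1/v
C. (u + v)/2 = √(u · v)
Evaluating each claim at the given values:
A. LHS = -3, RHS = -3 → holds here (LHS = RHS)
B. LHS = 1/3, RHS = 3/2 → fails here (LHS ≠ RHS)
C. LHS = 3/2, RHS = √(2) ≈ 1.414 → fails here (LHS ≠ RHS)

Answer: B, C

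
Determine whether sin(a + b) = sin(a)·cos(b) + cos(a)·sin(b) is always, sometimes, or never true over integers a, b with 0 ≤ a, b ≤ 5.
Always true

The identity holds for every pair in the range. For instance at (a, b) = (4, 4): both sides equal sin(8) ≈ 0.9894.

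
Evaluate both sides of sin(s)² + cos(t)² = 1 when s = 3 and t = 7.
LHS = sin(3)² + cos(7)² ≈ 0.5883
RHS = 1

LHS ≠ RHS (they differ by about 0.4117), so the equation does not hold here.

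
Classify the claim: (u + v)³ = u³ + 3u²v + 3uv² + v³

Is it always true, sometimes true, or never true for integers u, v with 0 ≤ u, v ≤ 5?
Always true

The identity holds for every pair in the range. For instance at (u, v) = (4, 0): both sides equal 64.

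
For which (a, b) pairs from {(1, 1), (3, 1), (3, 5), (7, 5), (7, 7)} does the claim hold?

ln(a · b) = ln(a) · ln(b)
(1, 1)

Testing each pair:
(1, 1): LHS = 0, RHS = 0 → holds
(3, 1): LHS = ln(3) ≈ 1.099, RHS = 0 → fails
(3, 5): LHS = ln(15) ≈ 2.708, RHS = ln(3)·ln(5) ≈ 1.768 → fails
(7, 5): LHS = ln(35) ≈ 3.555, RHS = ln(5)·ln(7) ≈ 3.132 → fails
(7, 7): LHS = ln(49) ≈ 3.892, RHS = ln(7)² ≈ 3.787 → fails

1 of 5 pairs satisfies the claim.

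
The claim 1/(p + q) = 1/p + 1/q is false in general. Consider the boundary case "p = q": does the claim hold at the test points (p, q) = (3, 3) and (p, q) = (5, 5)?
At (3, 3): LHS = 1/6 ≠ RHS = 2/3
At (5, 5): LHS = 1/10 ≠ RHS = 2/5

Answer: No, fails at both test points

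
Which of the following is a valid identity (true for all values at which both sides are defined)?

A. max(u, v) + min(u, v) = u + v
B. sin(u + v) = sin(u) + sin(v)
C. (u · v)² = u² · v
A

A: holds — e.g. at (1, 3), both sides equal 4.
B: fails at (5, 8) — LHS = sin(13) ≈ 0.4202, RHS = sin(5) + sin(8) ≈ 0.03043.
C: fails at (3, 7) — LHS = 441, RHS = 63.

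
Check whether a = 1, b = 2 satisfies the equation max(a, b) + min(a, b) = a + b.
Holds

Substituting a = 1, b = 2:

LHS = max(1, 2) + min(1, 2) = 3
RHS = 1 + 2 = 3

LHS = RHS, so the equation holds at this point.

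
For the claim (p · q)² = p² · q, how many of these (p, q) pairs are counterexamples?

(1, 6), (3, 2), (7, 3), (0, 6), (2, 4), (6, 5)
Testing each pair:
(1, 6): LHS = 36, RHS = 6 → counterexample
(3, 2): LHS = 36, RHS = 18 → counterexample
(7, 3): LHS = 441, RHS = 147 → counterexample
(0, 6): LHS = 0, RHS = 0 → satisfies claim
(2, 4): LHS = 64, RHS = 16 → counterexample
(6, 5): LHS = 900, RHS = 180 → counterexample

That makes 5 counterexamples.

Answer: 5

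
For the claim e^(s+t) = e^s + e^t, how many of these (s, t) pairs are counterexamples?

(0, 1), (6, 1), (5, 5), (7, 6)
Testing each pair:
(0, 1): LHS = e ≈ 2.718, RHS = 1 + e ≈ 3.718 → counterexample
(6, 1): LHS = e^7 ≈ 1097, RHS = e + e^6 ≈ 406.1 → counterexample
(5, 5): LHS = e^10 ≈ 22026.5, RHS = 2·e^5 ≈ 296.8 → counterexample
(7, 6): LHS = e^13 ≈ 442413.4, RHS = e^6 + e^7 ≈ 1500 → counterexample

That makes 4 counterexamples.

Answer: 4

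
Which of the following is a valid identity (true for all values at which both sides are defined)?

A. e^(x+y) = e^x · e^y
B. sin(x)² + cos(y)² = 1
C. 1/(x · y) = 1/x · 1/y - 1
A

A: holds — e.g. at (2, 3), both sides equal e^5 ≈ 148.4.
B: fails at (1, 3) — LHS = sin(1)² + cos(3)² ≈ 1.688, RHS = 1.
C: fails at (2, 7) — LHS = 1/14, RHS = -13/14.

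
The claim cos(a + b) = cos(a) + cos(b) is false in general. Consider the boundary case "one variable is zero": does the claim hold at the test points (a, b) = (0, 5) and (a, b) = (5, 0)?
At (0, 5): LHS = cos(5) ≈ 0.2837 ≠ RHS = cos(5) + 1 ≈ 1.284
At (5, 0): LHS = cos(5) ≈ 0.2837 ≠ RHS = cos(5) + 1 ≈ 1.284

Answer: No, fails at both test points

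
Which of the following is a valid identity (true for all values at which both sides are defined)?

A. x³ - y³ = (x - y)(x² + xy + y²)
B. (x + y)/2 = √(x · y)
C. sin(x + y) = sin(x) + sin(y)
A: holds — e.g. at (1, 3), both sides equal -26.
B: fails at (1, 3) — LHS = 2, RHS = √(3) ≈ 1.732.
C: fails at (2, 4) — LHS = sin(6) ≈ -0.2794, RHS = sin(4) + sin(2) ≈ 0.1525.

Answer: A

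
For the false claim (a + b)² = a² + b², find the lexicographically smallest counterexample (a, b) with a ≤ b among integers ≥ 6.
(a, b) = (6, 6)

Substituting (6, 6) into the claim:
LHS = (6 + 6)² = 144
RHS = 6² + 6² = 72

Since LHS ≠ RHS, this pair disproves the claim, and no lexicographically smaller pair (a ≤ b, integers ≥ 6) does.

For instance (9, 9) is also a counterexample (LHS = 324, RHS = 162), but it's lexicographically larger.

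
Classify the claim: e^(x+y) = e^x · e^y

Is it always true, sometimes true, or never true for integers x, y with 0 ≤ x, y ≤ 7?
Always true

The identity holds for every pair in the range. For instance at (x, y) = (2, 3): both sides equal e^5 ≈ 148.4.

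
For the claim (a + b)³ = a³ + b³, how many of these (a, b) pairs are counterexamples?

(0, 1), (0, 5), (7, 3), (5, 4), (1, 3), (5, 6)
Testing each pair:
(0, 1): LHS = 1, RHS = 1 → satisfies claim
(0, 5): LHS = 125, RHS = 125 → satisfies claim
(7, 3): LHS = 1000, RHS = 370 → counterexample
(5, 4): LHS = 729, RHS = 189 → counterexample
(1, 3): LHS = 64, RHS = 28 → counterexample
(5, 6): LHS = 1331, RHS = 341 → counterexample

That makes 4 counterexamples.

Answer: 4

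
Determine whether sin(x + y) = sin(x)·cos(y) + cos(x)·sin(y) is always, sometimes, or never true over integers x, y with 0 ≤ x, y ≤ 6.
The identity holds for every pair in the range. For instance at (x, y) = (2, 5): both sides equal sin(7) ≈ 0.657.

Answer: Always true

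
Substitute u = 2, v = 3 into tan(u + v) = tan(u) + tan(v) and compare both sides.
LHS = tan(2 + 3) = tan(5) ≈ -3.381
RHS = tan(2) + tan(3) ≈ -2.328

LHS ≠ RHS (they differ by about 1.053), so the equation does not hold here.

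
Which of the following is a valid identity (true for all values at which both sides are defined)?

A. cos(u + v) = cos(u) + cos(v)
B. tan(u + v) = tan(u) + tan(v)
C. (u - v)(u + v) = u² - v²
C

A: fails at (0, 1) — LHS = cos(1) ≈ 0.5403, RHS = cos(1) + 1 ≈ 1.54.
B: fails at (1, 4) — LHS = tan(5) ≈ -3.381, RHS = tan(4) + tan(1) ≈ 2.715.
C: holds — e.g. at (0, 1), both sides equal -1.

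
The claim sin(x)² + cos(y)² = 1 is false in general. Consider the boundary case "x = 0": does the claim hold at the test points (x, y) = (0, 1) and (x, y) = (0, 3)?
No, fails at both test points

At (0, 1): LHS = cos(1)² ≈ 0.2919 ≠ RHS = 1
At (0, 3): LHS = cos(3)² ≈ 0.9801 ≠ RHS = 1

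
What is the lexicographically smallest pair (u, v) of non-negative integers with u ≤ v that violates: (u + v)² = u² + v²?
(u, v) = (1, 1)

At (0, 3): both sides equal 9, so it holds there.

Substituting (1, 1) into the claim:
LHS = (1 + 1)² = 4
RHS = 1² + 1² = 2

Since LHS ≠ RHS, this pair disproves the claim, and no lexicographically smaller pair (u ≤ v, non-negative integers) does.

For instance (6, 6) is also a counterexample (LHS = 144, RHS = 72), but it's lexicographically larger.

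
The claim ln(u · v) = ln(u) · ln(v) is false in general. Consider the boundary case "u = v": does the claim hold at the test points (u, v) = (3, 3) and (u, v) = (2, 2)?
At (3, 3): LHS = ln(9) ≈ 2.197 ≠ RHS = ln(3)² ≈ 1.207
At (2, 2): LHS = ln(4) ≈ 1.386 ≠ RHS = ln(2)² ≈ 0.4805

Answer: No, fails at both test points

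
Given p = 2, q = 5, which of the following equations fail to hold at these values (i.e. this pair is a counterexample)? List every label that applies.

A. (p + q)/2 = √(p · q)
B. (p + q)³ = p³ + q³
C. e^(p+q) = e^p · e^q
A, B

Evaluating each claim at the given values:
A. LHS = 7/2, RHS = √(10) ≈ 3.162 → fails here (LHS ≠ RHS)
B. LHS = 343, RHS = 133 → fails here (LHS ≠ RHS)
C. LHS = e^7 ≈ 1097, RHS = e^7 ≈ 1097 → holds here (LHS = RHS)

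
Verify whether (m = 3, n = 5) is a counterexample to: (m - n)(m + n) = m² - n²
No

Substituting m = 3, n = 5:
LHS = (3 - 5)(3 + 5) = -16
RHS = 3² - 5² = -16

The sides agree, so this pair does not disprove the claim.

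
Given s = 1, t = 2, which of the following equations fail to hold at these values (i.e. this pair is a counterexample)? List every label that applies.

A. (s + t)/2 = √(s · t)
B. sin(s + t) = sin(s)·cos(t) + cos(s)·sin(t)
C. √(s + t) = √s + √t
A, C

Evaluating each claim at the given values:
A. LHS = 3/2, RHS = √(2) ≈ 1.414 → fails here (LHS ≠ RHS)
B. LHS = sin(3) ≈ 0.1411, RHS = sin(1)·cos(2) + sin(2)·cos(1) ≈ 0.1411 → holds here (LHS = RHS)
C. LHS = √(3) ≈ 1.732, RHS = 1 + √(2) ≈ 2.414 → fails here (LHS ≠ RHS)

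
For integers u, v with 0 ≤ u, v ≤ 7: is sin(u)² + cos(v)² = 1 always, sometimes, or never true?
It holds at (u, v) = (1, 1) (both sides equal 1), but fails at (u, v) = (2, 7) (LHS = cos(7)² + sin(2)² ≈ 1.395, RHS = 1).

Answer: Sometimes true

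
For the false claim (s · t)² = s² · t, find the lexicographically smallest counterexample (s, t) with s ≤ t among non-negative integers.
(s, t) = (1, 2)

At (0, 1): both sides equal 0, so it holds there.

Substituting (1, 2) into the claim:
LHS = (1 · 2)² = 4
RHS = 1² · 2 = 2

Since LHS ≠ RHS, this pair disproves the claim, and no lexicographically smaller pair (s ≤ t, non-negative integers) does.

For instance (5, 6) is also a counterexample (LHS = 900, RHS = 150), but it's lexicographically larger.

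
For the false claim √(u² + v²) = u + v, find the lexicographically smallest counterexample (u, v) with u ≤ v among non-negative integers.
(u, v) = (1, 1)

At (0, 3): both sides equal 3, so it holds there.

Substituting (1, 1) into the claim:
LHS = √(1² + 1²) = √(2) ≈ 1.414
RHS = 1 + 1 = 2

Since LHS ≠ RHS, this pair disproves the claim, and no lexicographically smaller pair (u ≤ v, non-negative integers) does.

For instance (2, 3) is also a counterexample (LHS = √(13) ≈ 3.606, RHS = 5), but it's lexicographically larger.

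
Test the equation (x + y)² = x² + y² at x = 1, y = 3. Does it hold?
Fails

Substituting x = 1, y = 3:

LHS = (1 + 3)² = 16
RHS = 1² + 3² = 10

LHS ≠ RHS, so the equation does not hold at this point.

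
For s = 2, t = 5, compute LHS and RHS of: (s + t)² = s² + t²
LHS = (2 + 5)² = 49
RHS = 2² + 5² = 29

LHS ≠ RHS, so the equation does not hold here.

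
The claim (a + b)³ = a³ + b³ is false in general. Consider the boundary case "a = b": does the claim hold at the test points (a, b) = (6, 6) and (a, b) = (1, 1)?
No, fails at both test points

At (6, 6): LHS = 1728 ≠ RHS = 432
At (1, 1): LHS = 8 ≠ RHS = 2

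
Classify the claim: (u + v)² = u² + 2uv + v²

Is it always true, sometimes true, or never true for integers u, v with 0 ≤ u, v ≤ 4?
The identity holds for every pair in the range. For instance at (u, v) = (0, 1): both sides equal 1.

Answer: Always true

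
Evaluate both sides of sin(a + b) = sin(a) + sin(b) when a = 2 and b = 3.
LHS = sin(2 + 3) = sin(5) ≈ -0.9589
RHS = sin(2) + sin(3) ≈ 1.05

LHS ≠ RHS (they differ by about 2.009), so the equation does not hold here.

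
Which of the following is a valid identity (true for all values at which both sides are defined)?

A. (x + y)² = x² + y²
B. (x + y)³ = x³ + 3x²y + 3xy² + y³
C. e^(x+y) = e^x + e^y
A: fails at (2, 2) — LHS = 16, RHS = 8.
B: holds — e.g. at (1, 4), both sides equal 125.
C: fails at (1, 1) — LHS = e^2 ≈ 7.389, RHS = 2·e ≈ 5.437.

Answer: B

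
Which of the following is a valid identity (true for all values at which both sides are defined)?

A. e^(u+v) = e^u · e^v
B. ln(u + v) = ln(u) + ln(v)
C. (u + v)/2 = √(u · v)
A

A: holds — e.g. at (4, 5), both sides equal e^9 ≈ 8103.
B: fails at (1, 1) — LHS = ln(2) ≈ 0.6931, RHS = 0.
C: fails at (0, 1) — LHS = 1/2, RHS = 0.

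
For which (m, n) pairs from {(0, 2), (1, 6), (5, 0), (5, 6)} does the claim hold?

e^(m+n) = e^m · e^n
Testing each pair:
(0, 2): LHS = e^2 ≈ 7.389, RHS = e^2 ≈ 7.389 → holds
(1, 6): LHS = e^7 ≈ 1097, RHS = e^7 ≈ 1097 → holds
(5, 0): LHS = e^5 ≈ 148.4, RHS = e^5 ≈ 148.4 → holds
(5, 6): LHS = e^11 ≈ 59874.1, RHS = e^11 ≈ 59874.1 → holds

Every pair satisfies the claim.

Answer: All pairs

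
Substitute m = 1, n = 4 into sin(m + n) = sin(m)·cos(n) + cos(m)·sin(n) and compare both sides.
LHS = sin(1 + 4) = sin(5) ≈ -0.9589
RHS = sin(1)·cos(4) + cos(1)·sin(4) = sin(1)·cos(4) + sin(4)·cos(1) ≈ -0.9589

LHS = RHS: the two sides agree.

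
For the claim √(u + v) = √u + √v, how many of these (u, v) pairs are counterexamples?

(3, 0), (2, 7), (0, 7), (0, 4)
1

Testing each pair:
(3, 0): LHS = √(3) ≈ 1.732, RHS = √(3) ≈ 1.732 → satisfies claim
(2, 7): LHS = 3, RHS = √(2) + √(7) ≈ 4.06 → counterexample
(0, 7): LHS = √(7) ≈ 2.646, RHS = √(7) ≈ 2.646 → satisfies claim
(0, 4): LHS = 2, RHS = 2 → satisfies claim

That makes 1 counterexample.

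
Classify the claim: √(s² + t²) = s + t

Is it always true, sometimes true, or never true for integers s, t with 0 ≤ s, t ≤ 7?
It holds at (s, t) = (2, 0) (both sides equal 2), but fails at (s, t) = (3, 6) (LHS = 3·√(5) ≈ 6.708, RHS = 9).

Answer: Sometimes true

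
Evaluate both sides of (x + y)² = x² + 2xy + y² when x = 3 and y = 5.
LHS = (3 + 5)² = 64
RHS = 3² + 2·3·5 + 5² = 64

LHS = RHS: the two sides agree.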